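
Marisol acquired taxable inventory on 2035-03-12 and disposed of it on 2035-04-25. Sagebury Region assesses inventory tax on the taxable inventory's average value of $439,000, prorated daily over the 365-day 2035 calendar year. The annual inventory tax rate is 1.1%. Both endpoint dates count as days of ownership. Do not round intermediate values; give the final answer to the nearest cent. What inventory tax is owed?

$595.36

Days held (2035-03-12 to 2035-04-25): 45 out of 365
Tax = $439,000 × 1.1% × 45/365 = $595.3562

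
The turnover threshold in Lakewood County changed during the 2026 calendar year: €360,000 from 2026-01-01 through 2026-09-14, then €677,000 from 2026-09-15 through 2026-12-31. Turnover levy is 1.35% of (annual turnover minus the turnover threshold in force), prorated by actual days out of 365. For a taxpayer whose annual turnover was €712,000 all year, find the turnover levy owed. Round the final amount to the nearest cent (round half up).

€3,485.74

2026-01-01 to 2026-09-14: 257 days, exemption €360,000 → (€712,000 − €360,000) × 1.35% × 257/365 = €3,345.9288
2026-09-15 to 2026-12-31: 108 days, exemption €677,000 → (€712,000 − €677,000) × 1.35% × 108/365 = €139.8082
Total = €3,485.7370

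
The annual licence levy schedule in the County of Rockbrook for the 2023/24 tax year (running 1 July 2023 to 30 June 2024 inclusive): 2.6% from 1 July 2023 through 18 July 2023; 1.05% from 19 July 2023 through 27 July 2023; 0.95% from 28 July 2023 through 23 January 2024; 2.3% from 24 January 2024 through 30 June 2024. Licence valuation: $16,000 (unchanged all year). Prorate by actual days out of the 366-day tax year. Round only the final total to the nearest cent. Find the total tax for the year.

$259.21

1 July – 18 July 2023: 18 days at 2.6% → $16,000 × 2.6% × 18/366 = $20.4590
19 July – 27 July 2023: 9 days at 1.05% → $16,000 × 1.05% × 9/366 = $4.1311
28 July 2023 – 23 January 2024: 180 days at 0.95% → $16,000 × 0.95% × 180/366 = $74.7541
24 January – 30 June 2024: 159 days at 2.3% → $16,000 × 2.3% × 159/366 = $159.8689
Total = $259.2131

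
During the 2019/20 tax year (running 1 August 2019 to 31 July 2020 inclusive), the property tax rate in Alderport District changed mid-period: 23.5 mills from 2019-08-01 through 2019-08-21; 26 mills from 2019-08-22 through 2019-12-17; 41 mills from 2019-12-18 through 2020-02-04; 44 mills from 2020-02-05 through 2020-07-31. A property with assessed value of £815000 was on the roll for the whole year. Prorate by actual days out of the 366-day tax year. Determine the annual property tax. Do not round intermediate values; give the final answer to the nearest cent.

2019-08-01 to 2019-08-21: 21 days at 23.5 mills → £815000 × 2.35% × 21/366 = £1098.9139
2019-08-22 to 2019-12-17: 118 days at 26 mills → £815000 × 2.6% × 118/366 = £6831.7486
2019-12-18 to 2020-02-04: 49 days at 41 mills → £815000 × 4.1% × 49/366 = £4473.5929
2020-02-05 to 2020-07-31: 178 days at 44 mills → £815000 × 4.4% × 178/366 = £17440.1093
Total = £29844.3648

£29844.36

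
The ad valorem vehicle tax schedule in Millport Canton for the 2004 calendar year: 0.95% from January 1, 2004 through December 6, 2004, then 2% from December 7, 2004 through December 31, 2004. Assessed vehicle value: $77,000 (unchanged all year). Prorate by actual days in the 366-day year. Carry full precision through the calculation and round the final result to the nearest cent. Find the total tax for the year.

January 1 – December 6, 2004: 341 days at 0.95% → $77,000 × 0.95% × 341/366 = $681.5342
December 7 – December 31, 2004: 25 days at 2% → $77,000 × 2% × 25/366 = $105.1913
Total = $786.7254

$786.73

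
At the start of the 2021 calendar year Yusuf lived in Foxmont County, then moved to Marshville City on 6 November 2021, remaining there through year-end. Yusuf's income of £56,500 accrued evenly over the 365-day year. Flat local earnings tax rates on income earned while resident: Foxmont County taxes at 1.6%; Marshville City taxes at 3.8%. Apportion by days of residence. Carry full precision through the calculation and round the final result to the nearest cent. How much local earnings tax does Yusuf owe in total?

Foxmont County, 1 January – 5 November 2021: 309 days → £56,500 × 1.6% × 309/365 = £765.3041
Marshville City, 6 November – 31 December 2021: 56 days → £56,500 × 3.8% × 56/365 = £329.4027
Total = £1,094.7068

£1,094.71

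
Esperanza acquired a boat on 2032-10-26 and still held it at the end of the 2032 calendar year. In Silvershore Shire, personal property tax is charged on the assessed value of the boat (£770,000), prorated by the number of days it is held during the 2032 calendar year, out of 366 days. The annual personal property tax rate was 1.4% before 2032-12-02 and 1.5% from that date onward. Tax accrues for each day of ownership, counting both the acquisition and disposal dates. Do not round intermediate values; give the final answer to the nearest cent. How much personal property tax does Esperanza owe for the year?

£2,036.50

2032-10-26 to 2032-12-01: 37 days at 1.4% → £770,000 × 1.4% × 37/366 = £1,089.7814
2032-12-02 to 2032-12-31: 30 days at 1.5% → £770,000 × 1.5% × 30/366 = £946.7213
Total = £2,036.5027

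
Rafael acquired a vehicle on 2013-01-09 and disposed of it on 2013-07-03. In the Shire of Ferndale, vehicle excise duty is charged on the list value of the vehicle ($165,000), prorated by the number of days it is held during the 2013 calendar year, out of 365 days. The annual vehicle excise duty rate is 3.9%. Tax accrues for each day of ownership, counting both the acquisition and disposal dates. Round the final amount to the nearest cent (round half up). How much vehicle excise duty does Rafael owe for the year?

Days held (2013-01-09 to 2013-07-03): 176 out of 365
Tax = $165,000 × 3.9% × 176/365 = $3,102.9041

$3,102.90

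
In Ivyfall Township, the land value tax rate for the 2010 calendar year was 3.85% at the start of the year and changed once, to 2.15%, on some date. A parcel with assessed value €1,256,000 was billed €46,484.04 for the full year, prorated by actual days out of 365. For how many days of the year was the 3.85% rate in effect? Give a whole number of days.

333 days

Let d = days at the first rate; then 365 − d days at the second rate.
€1,256,000 × [3.85%·d + 2.15%·(365−d)] / 365 = €46,484.04
Solving gives d = 333, so the new rate took effect on November 30, 2010.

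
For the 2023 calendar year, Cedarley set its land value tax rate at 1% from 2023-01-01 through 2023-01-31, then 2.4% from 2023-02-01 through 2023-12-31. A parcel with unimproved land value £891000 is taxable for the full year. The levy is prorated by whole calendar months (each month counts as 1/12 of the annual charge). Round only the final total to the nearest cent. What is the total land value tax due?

2023-01-01 to 2023-01-31: 1 month at 1% → £891000 × 1% × 1/12 = £742.5000
2023-02-01 to 2023-12-31: 11 months at 2.4% → £891000 × 2.4% × 11/12 = £19602.0000
Total = £20344.5000

£20344.50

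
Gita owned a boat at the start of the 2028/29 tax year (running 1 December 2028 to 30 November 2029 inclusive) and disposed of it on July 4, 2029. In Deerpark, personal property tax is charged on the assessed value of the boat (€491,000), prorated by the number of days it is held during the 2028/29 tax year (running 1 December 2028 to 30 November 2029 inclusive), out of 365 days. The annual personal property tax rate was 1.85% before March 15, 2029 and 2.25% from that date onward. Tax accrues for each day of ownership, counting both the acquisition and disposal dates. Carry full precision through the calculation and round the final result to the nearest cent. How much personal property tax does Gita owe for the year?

December 1, 2028 – March 14, 2029: 104 days at 1.85% → €491,000 × 1.85% × 104/365 = €2,588.1753
March 15 – July 4, 2029: 112 days at 2.25% → €491,000 × 2.25% × 112/365 = €3,389.9178
Total = €5,978.0932

€5,978.09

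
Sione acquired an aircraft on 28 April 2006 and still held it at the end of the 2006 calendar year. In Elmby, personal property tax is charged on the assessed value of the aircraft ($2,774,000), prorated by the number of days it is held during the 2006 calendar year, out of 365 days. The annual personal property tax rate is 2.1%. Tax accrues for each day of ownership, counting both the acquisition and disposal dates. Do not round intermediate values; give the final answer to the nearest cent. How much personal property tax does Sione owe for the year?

Days held (28 April – 31 December 2006): 248 out of 365
Tax = $2,774,000 × 2.1% × 248/365 = $39,580.8000

$39,580.80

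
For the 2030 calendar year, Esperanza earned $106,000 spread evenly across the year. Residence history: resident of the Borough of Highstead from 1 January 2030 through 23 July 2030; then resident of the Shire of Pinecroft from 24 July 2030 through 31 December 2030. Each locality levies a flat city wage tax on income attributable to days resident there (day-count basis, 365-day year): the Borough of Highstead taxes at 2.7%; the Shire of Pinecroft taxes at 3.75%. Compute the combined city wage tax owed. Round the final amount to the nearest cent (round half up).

$3,352.94

The Borough of Highstead, 1 January – 23 July 2030: 204 days → $106,000 × 2.7% × 204/365 = $1,599.5836
The Shire of Pinecroft, 24 July – 31 December 2030: 161 days → $106,000 × 3.75% × 161/365 = $1,753.3562
Total = $3,352.9397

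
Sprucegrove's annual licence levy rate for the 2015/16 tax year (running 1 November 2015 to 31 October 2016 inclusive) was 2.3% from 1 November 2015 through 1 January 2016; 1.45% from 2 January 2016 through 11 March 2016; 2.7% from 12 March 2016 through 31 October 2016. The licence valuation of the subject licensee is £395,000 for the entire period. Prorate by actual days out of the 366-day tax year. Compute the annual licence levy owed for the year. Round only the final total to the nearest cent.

£9,453.02

1 November 2015 – 1 January 2016: 62 days at 2.3% → £395,000 × 2.3% × 62/366 = £1,538.9891
2 January – 11 March 2016: 70 days at 1.45% → £395,000 × 1.45% × 70/366 = £1,095.4235
12 March – 31 October 2016: 234 days at 2.7% → £395,000 × 2.7% × 234/366 = £6,818.6066
Total = £9,453.0191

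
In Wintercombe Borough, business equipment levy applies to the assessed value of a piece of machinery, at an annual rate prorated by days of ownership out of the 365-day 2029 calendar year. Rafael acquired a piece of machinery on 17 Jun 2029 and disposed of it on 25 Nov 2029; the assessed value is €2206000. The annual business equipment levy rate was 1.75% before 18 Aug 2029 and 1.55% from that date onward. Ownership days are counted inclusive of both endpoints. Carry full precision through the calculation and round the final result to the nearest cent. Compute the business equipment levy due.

€15925.51

17 Jun – 17 Aug 2029: 62 days at 1.75% → €2206000 × 1.75% × 62/365 = €6557.5616
18 Aug – 25 Nov 2029: 100 days at 1.55% → €2206000 × 1.55% × 100/365 = €9367.9452
Total = €15925.5068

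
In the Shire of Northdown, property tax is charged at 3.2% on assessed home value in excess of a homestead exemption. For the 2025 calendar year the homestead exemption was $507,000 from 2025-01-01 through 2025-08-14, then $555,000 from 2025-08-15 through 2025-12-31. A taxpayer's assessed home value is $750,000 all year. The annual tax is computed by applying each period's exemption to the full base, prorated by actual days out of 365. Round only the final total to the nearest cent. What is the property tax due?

2025-01-01 to 2025-08-14: 226 days, exemption $507,000 → ($750,000 − $507,000) × 3.2% × 226/365 = $4,814.7288
2025-08-15 to 2025-12-31: 139 days, exemption $555,000 → ($750,000 − $555,000) × 3.2% × 139/365 = $2,376.3288
Total = $7,191.0575

$7,191.06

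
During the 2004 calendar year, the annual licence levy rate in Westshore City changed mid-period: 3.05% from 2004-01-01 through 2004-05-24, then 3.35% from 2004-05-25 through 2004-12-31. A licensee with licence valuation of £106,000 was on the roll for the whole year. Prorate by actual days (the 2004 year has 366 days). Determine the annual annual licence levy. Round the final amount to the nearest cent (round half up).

2004-01-01 to 2004-05-24: 145 days at 3.05% → £106,000 × 3.05% × 145/366 = £1,280.8333
2004-05-25 to 2004-12-31: 221 days at 3.35% → £106,000 × 3.35% × 221/366 = £2,144.1831
Total = £3,425.0164

£3,425.02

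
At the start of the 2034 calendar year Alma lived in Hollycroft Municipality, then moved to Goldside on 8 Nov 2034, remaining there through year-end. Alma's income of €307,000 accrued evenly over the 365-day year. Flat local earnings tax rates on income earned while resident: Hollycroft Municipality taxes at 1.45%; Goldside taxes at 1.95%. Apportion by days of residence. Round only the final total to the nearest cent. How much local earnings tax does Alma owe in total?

€4,678.60

Hollycroft Municipality, 1 Jan – 7 Nov 2034: 311 days → €307,000 × 1.45% × 311/365 = €3,792.9219
Goldside, 8 Nov – 31 Dec 2034: 54 days → €307,000 × 1.95% × 54/365 = €885.6740
Total = €4,678.5959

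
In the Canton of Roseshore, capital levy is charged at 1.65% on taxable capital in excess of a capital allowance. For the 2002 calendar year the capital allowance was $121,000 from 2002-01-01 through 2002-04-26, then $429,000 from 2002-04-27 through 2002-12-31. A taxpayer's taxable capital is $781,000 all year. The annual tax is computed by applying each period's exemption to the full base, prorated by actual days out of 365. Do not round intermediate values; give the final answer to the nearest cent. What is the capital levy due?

2002-01-01 to 2002-04-26: 116 days, exemption $121,000 → ($781,000 − $121,000) × 1.65% × 116/365 = $3,460.9315
2002-04-27 to 2002-12-31: 249 days, exemption $429,000 → ($781,000 − $429,000) × 1.65% × 249/365 = $3,962.1699
Total = $7,423.1014

$7,423.10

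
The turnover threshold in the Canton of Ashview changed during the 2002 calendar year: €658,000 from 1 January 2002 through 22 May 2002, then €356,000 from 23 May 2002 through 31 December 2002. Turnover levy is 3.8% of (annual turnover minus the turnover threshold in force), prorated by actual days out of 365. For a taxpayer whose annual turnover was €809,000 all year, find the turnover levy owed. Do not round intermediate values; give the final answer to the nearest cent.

€12,749.36

1 January – 22 May 2002: 142 days, exemption €658,000 → (€809,000 − €658,000) × 3.8% × 142/365 = €2,232.3178
23 May – 31 December 2002: 223 days, exemption €356,000 → (€809,000 − €356,000) × 3.8% × 223/365 = €10,517.0466
Total = €12,749.3644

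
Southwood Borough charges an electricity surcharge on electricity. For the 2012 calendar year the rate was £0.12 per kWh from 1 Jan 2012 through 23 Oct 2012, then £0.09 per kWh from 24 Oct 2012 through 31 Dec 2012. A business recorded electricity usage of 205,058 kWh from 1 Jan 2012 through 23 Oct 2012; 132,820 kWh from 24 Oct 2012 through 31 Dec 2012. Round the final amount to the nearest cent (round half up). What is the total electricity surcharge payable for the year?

£36,560.76

1 Jan – 23 Oct 2012: 205,058 kWh at £0.12/kWh → £24,606.96
24 Oct – 31 Dec 2012: 132,820 kWh at £0.09/kWh → £11,953.80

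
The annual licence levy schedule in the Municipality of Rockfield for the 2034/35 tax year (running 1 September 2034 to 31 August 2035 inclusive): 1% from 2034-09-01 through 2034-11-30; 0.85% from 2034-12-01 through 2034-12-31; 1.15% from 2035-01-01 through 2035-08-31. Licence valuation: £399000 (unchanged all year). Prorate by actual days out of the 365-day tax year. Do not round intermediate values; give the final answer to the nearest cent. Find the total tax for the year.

2034-09-01 to 2034-11-30: 91 days at 1% → £399000 × 1% × 91/365 = £994.7671
2034-12-01 to 2034-12-31: 31 days at 0.85% → £399000 × 0.85% × 31/365 = £288.0452
2035-01-01 to 2035-08-31: 243 days at 1.15% → £399000 × 1.15% × 243/365 = £3054.8096
Total = £4337.6219

£4337.62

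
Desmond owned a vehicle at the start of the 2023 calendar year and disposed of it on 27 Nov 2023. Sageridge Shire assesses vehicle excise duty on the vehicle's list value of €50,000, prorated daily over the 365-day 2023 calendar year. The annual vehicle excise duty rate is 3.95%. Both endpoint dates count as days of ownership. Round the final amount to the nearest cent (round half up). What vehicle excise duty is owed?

€1,791.03

Days held (1 Jan – 27 Nov 2023): 331 out of 365
Tax = €50,000 × 3.95% × 331/365 = €1,791.0274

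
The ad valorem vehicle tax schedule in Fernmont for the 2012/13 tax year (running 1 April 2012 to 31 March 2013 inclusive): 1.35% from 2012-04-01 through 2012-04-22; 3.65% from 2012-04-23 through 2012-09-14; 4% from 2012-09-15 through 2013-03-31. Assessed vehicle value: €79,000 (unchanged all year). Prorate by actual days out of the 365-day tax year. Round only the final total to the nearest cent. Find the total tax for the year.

€2,923.97

2012-04-01 to 2012-04-22: 22 days at 1.35% → €79,000 × 1.35% × 22/365 = €64.2822
2012-04-23 to 2012-09-14: 145 days at 3.65% → €79,000 × 3.65% × 145/365 = €1,145.5000
2012-09-15 to 2013-03-31: 198 days at 4% → €79,000 × 4% × 198/365 = €1,714.1918
Total = €2,923.9740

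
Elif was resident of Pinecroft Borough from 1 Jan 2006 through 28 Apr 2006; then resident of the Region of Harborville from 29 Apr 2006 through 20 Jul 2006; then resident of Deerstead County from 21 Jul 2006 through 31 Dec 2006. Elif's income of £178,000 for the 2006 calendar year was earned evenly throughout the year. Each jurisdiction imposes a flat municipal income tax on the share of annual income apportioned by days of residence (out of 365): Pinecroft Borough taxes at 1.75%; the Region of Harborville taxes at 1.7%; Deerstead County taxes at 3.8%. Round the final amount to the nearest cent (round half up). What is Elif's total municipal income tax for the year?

£4,734.31

Pinecroft Borough, 1 Jan – 28 Apr 2006: 118 days → £178,000 × 1.75% × 118/365 = £1,007.0411
The Region of Harborville, 29 Apr – 20 Jul 2006: 83 days → £178,000 × 1.7% × 83/365 = £688.1041
Deerstead County, 21 Jul – 31 Dec 2006: 164 days → £178,000 × 3.8% × 164/365 = £3,039.1671
Total = £4,734.3123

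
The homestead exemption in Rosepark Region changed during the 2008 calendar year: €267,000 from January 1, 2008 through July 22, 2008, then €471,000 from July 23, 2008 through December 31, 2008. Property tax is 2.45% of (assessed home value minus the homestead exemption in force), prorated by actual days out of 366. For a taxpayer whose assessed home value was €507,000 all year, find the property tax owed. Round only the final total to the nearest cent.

€3,667.77

January 1 – July 22, 2008: 204 days, exemption €267,000 → (€507,000 − €267,000) × 2.45% × 204/366 = €3,277.3770
July 23 – December 31, 2008: 162 days, exemption €471,000 → (€507,000 − €471,000) × 2.45% × 162/366 = €390.3934
Total = €3,667.7705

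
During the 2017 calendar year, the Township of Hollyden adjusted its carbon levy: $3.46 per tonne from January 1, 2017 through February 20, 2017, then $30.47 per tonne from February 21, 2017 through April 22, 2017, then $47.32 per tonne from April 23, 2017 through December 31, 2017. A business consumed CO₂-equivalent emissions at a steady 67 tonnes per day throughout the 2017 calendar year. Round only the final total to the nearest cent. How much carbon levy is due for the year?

January 1 – February 20, 2017: 51 days × 67 tonnes/day = 3,417 tonnes at $3.46/tonne → $11,822.82
February 21 – April 22, 2017: 61 days × 67 tonnes/day = 4,087 tonnes at $30.47/tonne → $124,530.89
April 23 – December 31, 2017: 253 days × 67 tonnes/day = 16,951 tonnes at $47.32/tonne → $802,121.32

$938,475.03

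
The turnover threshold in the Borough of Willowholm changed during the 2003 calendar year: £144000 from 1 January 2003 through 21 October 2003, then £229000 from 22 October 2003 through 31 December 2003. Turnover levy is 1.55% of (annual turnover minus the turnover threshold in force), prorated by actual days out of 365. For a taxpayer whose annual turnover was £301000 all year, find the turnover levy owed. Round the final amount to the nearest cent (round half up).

1 January – 21 October 2003: 294 days, exemption £144000 → (£301000 − £144000) × 1.55% × 294/365 = £1960.1342
22 October – 31 December 2003: 71 days, exemption £229000 → (£301000 − £229000) × 1.55% × 71/365 = £217.0849
Total = £2177.2192

£2177.22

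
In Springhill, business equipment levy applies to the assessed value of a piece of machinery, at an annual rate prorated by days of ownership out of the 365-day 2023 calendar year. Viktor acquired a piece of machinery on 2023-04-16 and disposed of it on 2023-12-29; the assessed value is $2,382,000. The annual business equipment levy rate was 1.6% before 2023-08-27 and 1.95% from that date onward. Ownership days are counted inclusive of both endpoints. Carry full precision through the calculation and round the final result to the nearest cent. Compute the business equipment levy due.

2023-04-16 to 2023-08-26: 133 days at 1.6% → $2,382,000 × 1.6% × 133/365 = $13,887.3863
2023-08-27 to 2023-12-29: 125 days at 1.95% → $2,382,000 × 1.95% × 125/365 = $15,907.1918
Total = $29,794.5781

$29,794.58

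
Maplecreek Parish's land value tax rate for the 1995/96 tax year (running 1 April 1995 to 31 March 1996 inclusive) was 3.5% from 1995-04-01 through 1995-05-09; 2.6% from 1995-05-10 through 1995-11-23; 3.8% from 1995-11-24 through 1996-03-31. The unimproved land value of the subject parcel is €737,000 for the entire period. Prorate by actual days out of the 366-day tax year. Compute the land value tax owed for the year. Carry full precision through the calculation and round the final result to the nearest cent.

€22,985.94

1995-04-01 to 1995-05-09: 39 days at 3.5% → €737,000 × 3.5% × 39/366 = €2,748.6475
1995-05-10 to 1995-11-23: 198 days at 2.6% → €737,000 × 2.6% × 198/366 = €10,366.3279
1995-11-24 to 1996-03-31: 129 days at 3.8% → €737,000 × 3.8% × 129/366 = €9,870.9672
Total = €22,985.9426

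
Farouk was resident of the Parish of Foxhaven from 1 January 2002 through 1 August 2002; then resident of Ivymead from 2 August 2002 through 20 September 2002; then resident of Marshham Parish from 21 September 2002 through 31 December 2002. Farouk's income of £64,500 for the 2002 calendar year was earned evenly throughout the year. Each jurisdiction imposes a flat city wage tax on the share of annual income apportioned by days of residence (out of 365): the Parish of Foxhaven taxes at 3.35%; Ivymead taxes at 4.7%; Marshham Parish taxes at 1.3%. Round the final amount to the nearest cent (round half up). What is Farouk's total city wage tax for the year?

The Parish of Foxhaven, 1 January – 1 August 2002: 213 days → £64,500 × 3.35% × 213/365 = £1,260.9308
Ivymead, 2 August – 20 September 2002: 50 days → £64,500 × 4.7% × 50/365 = £415.2740
Marshham Parish, 21 September – 31 December 2002: 102 days → £64,500 × 1.3% × 102/365 = £234.3205
Total = £1,910.5253

£1,910.53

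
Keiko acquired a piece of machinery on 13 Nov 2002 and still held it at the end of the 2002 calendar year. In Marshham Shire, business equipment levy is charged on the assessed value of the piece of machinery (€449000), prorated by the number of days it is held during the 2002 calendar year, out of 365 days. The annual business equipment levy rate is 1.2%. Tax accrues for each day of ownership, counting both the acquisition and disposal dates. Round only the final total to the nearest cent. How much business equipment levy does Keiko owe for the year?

Days held (13 Nov – 31 Dec 2002): 49 out of 365
Tax = €449000 × 1.2% × 49/365 = €723.3205

€723.32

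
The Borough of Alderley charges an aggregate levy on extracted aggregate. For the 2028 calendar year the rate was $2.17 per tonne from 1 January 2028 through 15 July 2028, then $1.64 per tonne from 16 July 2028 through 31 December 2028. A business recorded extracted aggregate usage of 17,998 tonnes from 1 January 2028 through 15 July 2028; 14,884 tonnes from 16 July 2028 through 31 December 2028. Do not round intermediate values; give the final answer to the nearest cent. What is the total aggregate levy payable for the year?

$63,465.42

1 January – 15 July 2028: 17,998 tonnes at $2.17/tonne → $39,055.66
16 July – 31 December 2028: 14,884 tonnes at $1.64/tonne → $24,409.76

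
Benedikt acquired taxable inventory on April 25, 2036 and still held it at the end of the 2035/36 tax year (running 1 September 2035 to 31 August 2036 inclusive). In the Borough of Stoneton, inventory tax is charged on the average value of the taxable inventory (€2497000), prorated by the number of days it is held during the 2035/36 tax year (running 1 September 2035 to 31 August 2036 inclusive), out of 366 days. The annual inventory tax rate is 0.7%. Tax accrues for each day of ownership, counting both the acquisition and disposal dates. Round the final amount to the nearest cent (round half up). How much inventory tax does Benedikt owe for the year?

€6160.63

Days held (April 25 – August 31, 2036): 129 out of 366
Tax = €2497000 × 0.7% × 129/366 = €6160.6311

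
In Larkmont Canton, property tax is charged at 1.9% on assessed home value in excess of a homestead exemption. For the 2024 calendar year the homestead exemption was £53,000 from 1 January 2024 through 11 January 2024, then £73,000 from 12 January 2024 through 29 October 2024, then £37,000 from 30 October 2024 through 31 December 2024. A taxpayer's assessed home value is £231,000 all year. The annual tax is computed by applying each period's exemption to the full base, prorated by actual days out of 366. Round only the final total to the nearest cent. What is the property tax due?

1 January – 11 January 2024: 11 days, exemption £53,000 → (£231,000 − £53,000) × 1.9% × 11/366 = £101.6448
12 January – 29 October 2024: 292 days, exemption £73,000 → (£231,000 − £73,000) × 1.9% × 292/366 = £2,395.0383
30 October – 31 December 2024: 63 days, exemption £37,000 → (£231,000 − £37,000) × 1.9% × 63/366 = £634.4754
Total = £3,131.1585

£3,131.16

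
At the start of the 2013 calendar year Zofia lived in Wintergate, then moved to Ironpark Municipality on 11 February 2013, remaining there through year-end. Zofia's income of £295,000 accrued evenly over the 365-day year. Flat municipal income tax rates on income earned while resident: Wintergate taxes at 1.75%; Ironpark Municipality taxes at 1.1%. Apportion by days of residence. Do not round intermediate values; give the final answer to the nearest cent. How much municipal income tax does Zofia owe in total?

£3,460.39

Wintergate, 1 January – 10 February 2013: 41 days → £295,000 × 1.75% × 41/365 = £579.8973
Ironpark Municipality, 11 February – 31 December 2013: 324 days → £295,000 × 1.1% × 324/365 = £2,880.4932
Total = £3,460.3904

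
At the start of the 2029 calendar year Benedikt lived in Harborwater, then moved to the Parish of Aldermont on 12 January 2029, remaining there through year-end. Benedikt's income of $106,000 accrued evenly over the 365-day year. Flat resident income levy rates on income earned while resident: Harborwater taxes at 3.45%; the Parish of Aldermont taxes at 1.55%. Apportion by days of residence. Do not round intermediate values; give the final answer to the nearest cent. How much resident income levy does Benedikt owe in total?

Harborwater, 1 January – 11 January 2029: 11 days → $106,000 × 3.45% × 11/365 = $110.2110
The Parish of Aldermont, 12 January – 31 December 2029: 354 days → $106,000 × 1.55% × 354/365 = $1,593.4849
Total = $1,703.6959

$1,703.70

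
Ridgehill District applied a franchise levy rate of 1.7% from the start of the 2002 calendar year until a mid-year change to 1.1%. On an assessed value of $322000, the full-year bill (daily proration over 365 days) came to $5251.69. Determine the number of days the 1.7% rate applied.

Let d = days at the first rate; then 365 − d days at the second rate.
$322000 × [1.7%·d + 1.1%·(365−d)] / 365 = $5251.69
Solving gives d = 323, so the new rate took effect on 20 November 2002.

323 days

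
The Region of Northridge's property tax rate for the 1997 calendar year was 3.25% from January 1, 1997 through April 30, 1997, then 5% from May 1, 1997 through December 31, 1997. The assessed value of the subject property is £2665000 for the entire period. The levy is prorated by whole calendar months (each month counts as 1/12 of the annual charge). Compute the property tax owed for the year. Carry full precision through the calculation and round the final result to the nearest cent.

£117704.17

January 1 – April 30, 1997: 4 months at 3.25% → £2665000 × 3.25% × 4/12 = £28870.8333
May 1 – December 31, 1997: 8 months at 5% → £2665000 × 5% × 8/12 = £88833.3333
Total = £117704.1667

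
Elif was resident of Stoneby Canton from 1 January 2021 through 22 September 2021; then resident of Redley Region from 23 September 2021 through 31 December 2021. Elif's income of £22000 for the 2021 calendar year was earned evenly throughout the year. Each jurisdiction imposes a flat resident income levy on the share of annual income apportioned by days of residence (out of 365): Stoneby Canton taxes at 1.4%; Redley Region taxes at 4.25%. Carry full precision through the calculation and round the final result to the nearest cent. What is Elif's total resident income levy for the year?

£479.78

Stoneby Canton, 1 January – 22 September 2021: 265 days → £22000 × 1.4% × 265/365 = £223.6164
Redley Region, 23 September – 31 December 2021: 100 days → £22000 × 4.25% × 100/365 = £256.1644
Total = £479.7808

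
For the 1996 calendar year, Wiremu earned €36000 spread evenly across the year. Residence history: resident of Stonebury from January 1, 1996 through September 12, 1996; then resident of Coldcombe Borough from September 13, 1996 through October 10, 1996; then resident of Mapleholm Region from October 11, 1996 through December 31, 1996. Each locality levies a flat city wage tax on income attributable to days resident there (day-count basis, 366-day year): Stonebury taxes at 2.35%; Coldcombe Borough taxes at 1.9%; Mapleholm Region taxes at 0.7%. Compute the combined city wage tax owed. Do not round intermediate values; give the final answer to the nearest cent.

Stonebury, January 1 – September 12, 1996: 256 days → €36000 × 2.35% × 256/366 = €591.7377
Coldcombe Borough, September 13 – October 10, 1996: 28 days → €36000 × 1.9% × 28/366 = €52.3279
Mapleholm Region, October 11 – December 31, 1996: 82 days → €36000 × 0.7% × 82/366 = €56.4590
Total = €700.5246

€700.52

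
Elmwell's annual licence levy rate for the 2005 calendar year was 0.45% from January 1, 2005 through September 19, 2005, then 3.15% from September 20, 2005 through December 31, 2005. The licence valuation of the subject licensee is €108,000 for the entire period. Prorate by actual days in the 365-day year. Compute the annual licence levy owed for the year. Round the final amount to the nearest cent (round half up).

€1,308.87

January 1 – September 19, 2005: 262 days at 0.45% → €108,000 × 0.45% × 262/365 = €348.8548
September 20 – December 31, 2005: 103 days at 3.15% → €108,000 × 3.15% × 103/365 = €960.0164
Total = €1,308.8712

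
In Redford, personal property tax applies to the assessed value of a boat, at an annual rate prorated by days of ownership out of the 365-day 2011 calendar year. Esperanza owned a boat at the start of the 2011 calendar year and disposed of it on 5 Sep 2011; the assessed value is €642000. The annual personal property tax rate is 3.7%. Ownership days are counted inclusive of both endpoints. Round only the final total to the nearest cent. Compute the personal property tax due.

Days held (1 Jan – 5 Sep 2011): 248 out of 365
Tax = €642000 × 3.7% × 248/365 = €16139.7041

€16139.70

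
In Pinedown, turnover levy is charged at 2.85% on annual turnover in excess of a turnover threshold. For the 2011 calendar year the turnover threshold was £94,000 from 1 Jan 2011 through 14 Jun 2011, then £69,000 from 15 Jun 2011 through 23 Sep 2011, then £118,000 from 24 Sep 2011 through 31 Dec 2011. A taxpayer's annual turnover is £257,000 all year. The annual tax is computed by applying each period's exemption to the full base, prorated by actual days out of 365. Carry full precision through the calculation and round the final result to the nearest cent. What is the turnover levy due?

1 Jan – 14 Jun 2011: 165 days, exemption £94,000 → (£257,000 − £94,000) × 2.85% × 165/365 = £2,100.0205
15 Jun – 23 Sep 2011: 101 days, exemption £69,000 → (£257,000 − £69,000) × 2.85% × 101/365 = £1,482.6247
24 Sep – 31 Dec 2011: 99 days, exemption £118,000 → (£257,000 − £118,000) × 2.85% × 99/365 = £1,074.4890
Total = £4,657.1342

£4,657.13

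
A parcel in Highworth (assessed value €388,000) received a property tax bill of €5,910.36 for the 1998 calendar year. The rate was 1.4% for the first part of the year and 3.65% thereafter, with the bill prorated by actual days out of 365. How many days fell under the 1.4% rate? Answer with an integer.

345 days

Let d = days at the first rate; then 365 − d days at the second rate.
€388,000 × [1.4%·d + 3.65%·(365−d)] / 365 = €5,910.36
Solving gives d = 345, so the new rate took effect on 12 Dec 1998.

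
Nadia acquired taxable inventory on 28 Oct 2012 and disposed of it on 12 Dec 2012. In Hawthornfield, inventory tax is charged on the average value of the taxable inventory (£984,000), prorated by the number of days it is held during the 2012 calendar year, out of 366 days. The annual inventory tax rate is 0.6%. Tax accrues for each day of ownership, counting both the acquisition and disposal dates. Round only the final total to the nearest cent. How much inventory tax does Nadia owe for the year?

£742.03

Days held (28 Oct – 12 Dec 2012): 46 out of 366
Tax = £984,000 × 0.6% × 46/366 = £742.0328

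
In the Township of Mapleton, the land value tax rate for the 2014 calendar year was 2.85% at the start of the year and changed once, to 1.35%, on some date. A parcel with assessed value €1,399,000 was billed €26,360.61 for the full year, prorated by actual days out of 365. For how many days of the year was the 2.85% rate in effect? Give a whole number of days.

Let d = days at the first rate; then 365 − d days at the second rate.
€1,399,000 × [2.85%·d + 1.35%·(365−d)] / 365 = €26,360.61
Solving gives d = 130, so the new rate took effect on 11 May 2014.

130 days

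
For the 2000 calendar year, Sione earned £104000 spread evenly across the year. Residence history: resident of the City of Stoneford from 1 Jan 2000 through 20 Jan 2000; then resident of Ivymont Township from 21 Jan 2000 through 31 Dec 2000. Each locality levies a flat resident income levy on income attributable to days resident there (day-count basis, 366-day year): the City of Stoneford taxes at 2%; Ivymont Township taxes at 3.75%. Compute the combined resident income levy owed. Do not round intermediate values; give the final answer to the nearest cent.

£3800.55

The City of Stoneford, 1 Jan – 20 Jan 2000: 20 days → £104000 × 2% × 20/366 = £113.6612
Ivymont Township, 21 Jan – 31 Dec 2000: 346 days → £104000 × 3.75% × 346/366 = £3686.8852
Total = £3800.5464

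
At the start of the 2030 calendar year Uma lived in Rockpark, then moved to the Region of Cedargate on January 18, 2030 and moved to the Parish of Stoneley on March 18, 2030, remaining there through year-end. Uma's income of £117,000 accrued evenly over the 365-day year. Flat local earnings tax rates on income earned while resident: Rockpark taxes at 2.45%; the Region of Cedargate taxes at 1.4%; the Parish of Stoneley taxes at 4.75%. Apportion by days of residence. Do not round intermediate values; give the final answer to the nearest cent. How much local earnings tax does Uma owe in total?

£4,798.60

Rockpark, January 1 – January 17, 2030: 17 days → £117,000 × 2.45% × 17/365 = £133.5082
The Region of Cedargate, January 18 – March 17, 2030: 59 days → £117,000 × 1.4% × 59/365 = £264.7726
The Parish of Stoneley, March 18 – December 31, 2030: 289 days → £117,000 × 4.75% × 289/365 = £4,400.3219
Total = £4,798.6027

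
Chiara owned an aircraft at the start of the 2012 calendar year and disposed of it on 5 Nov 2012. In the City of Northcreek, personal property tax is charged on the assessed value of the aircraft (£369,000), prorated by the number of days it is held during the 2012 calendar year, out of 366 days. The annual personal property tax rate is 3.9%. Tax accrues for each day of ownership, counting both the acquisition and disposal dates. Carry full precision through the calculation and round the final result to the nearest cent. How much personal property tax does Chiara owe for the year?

Days held (1 Jan – 5 Nov 2012): 310 out of 366
Tax = £369,000 × 3.9% × 310/366 = £12,189.0984

£12,189.10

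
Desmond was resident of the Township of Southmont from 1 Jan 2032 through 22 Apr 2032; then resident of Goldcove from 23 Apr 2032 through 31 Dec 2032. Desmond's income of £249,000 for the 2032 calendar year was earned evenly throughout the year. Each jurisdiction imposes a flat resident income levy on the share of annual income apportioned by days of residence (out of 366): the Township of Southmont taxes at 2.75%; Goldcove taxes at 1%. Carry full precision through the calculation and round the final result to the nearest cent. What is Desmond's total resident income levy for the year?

The Township of Southmont, 1 Jan – 22 Apr 2032: 113 days → £249,000 × 2.75% × 113/366 = £2,114.1189
Goldcove, 23 Apr – 31 Dec 2032: 253 days → £249,000 × 1% × 253/366 = £1,721.2295
Total = £3,835.3484

£3,835.35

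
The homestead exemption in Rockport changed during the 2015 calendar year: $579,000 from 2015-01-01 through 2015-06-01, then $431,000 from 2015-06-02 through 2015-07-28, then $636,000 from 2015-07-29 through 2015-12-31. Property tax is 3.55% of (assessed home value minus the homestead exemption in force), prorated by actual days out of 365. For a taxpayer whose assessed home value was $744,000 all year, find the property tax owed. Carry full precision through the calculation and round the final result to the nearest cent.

2015-01-01 to 2015-06-01: 152 days, exemption $579,000 → ($744,000 − $579,000) × 3.55% × 152/365 = $2,439.2877
2015-06-02 to 2015-07-28: 57 days, exemption $431,000 → ($744,000 − $431,000) × 3.55% × 57/365 = $1,735.2205
2015-07-29 to 2015-12-31: 156 days, exemption $636,000 → ($744,000 − $636,000) × 3.55% × 156/365 = $1,638.6411
Total = $5,813.1493

$5,813.15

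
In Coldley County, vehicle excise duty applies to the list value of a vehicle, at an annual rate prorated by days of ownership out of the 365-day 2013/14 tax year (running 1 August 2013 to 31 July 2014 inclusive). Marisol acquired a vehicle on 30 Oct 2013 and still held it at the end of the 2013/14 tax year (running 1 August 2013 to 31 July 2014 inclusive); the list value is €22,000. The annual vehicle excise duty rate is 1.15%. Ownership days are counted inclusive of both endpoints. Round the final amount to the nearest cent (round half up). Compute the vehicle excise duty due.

€190.62

Days held (30 Oct 2013 – 31 Jul 2014): 275 out of 365
Tax = €22,000 × 1.15% × 275/365 = €190.6164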